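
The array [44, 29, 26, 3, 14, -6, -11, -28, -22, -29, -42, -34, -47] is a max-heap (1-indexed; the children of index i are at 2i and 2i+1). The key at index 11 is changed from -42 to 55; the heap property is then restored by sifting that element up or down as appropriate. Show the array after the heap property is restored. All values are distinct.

set index 11 from -42 to 55 → [44, 29, 26, 3, 14, -6, -11, -28, -22, -29, 55, -34, -47]
55 > parent 14 at index 5, swap → [44, 29, 26, 3, 55, -6, -11, -28, -22, -29, 14, -34, -47]
55 > parent 29 at index 2, swap → [44, 55, 26, 3, 29, -6, -11, -28, -22, -29, 14, -34, -47]
55 > parent 44 at index 1, swap → [55, 44, 26, 3, 29, -6, -11, -28, -22, -29, 14, -34, -47]

[55, 44, 26, 3, 29, -6, -11, -28, -22, -29, 14, -34, -47]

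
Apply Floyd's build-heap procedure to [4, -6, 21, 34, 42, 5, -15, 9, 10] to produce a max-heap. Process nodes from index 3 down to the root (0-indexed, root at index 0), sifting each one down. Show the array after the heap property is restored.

[42, 34, 21, 10, -6, 5, -15, 9, 4]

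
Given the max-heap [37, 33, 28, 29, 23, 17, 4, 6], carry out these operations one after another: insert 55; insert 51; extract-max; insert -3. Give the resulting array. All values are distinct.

[51, 37, 28, 33, 23, 17, 4, 6, 29, -3]

insert 55:
  append 55 at index 8 → [37, 33, 28, 29, 23, 17, 4, 6, 55]
  55 > parent 29 at index 3, swap → [37, 33, 28, 55, 23, 17, 4, 6, 29]
  55 > parent 33 at index 1, swap → [37, 55, 28, 33, 23, 17, 4, 6, 29]
  55 > parent 37 at index 0, swap → [55, 37, 28, 33, 23, 17, 4, 6, 29]
insert 51:
  append 51 at index 9 → [55, 37, 28, 33, 23, 17, 4, 6, 29, 51]
  51 > parent 23 at index 4, swap → [55, 37, 28, 33, 51, 17, 4, 6, 29, 23]
  51 > parent 37 at index 1, swap → [55, 51, 28, 33, 37, 17, 4, 6, 29, 23]
extract-max → returns 55:
  remove root 55; move last element 23 to root → [23, 51, 28, 33, 37, 17, 4, 6, 29]
  23 vs larger child 51 at index 1, swap → [51, 23, 28, 33, 37, 17, 4, 6, 29]
  23 vs larger child 37 at index 4, swap → [51, 37, 28, 33, 23, 17, 4, 6, 29]
insert -3:
  append -3 at index 9 → [51, 37, 28, 33, 23, 17, 4, 6, 29, -3] (no swap needed)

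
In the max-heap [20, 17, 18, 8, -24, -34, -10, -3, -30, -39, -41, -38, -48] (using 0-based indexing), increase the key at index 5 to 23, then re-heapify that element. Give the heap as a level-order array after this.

set index 5 from -34 to 23 → [20, 17, 18, 8, -24, 23, -10, -3, -30, -39, -41, -38, -48]
23 > parent 18 at index 2, swap → [20, 17, 23, 8, -24, 18, -10, -3, -30, -39, -41, -38, -48]
23 > parent 20 at index 0, swap → [23, 17, 20, 8, -24, 18, -10, -3, -30, -39, -41, -38, -48]

[23, 17, 20, 8, -24, 18, -10, -3, -30, -39, -41, -38, -48]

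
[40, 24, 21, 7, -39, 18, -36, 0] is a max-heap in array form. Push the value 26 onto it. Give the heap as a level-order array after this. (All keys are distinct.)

append 26 at index 8 → [40, 24, 21, 7, -39, 18, -36, 0, 26]
26 > parent 7 at index 3, swap → [40, 24, 21, 26, -39, 18, -36, 0, 7]
26 > parent 24 at index 1, swap → [40, 26, 21, 24, -39, 18, -36, 0, 7]

[40, 26, 21, 24, -39, 18, -36, 0, 7]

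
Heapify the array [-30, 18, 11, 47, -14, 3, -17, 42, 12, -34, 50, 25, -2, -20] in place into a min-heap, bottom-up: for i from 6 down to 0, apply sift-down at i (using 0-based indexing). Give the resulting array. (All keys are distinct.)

[-34, -30, -20, 12, -14, -2, -17, 42, 47, 18, 50, 25, 3, 11]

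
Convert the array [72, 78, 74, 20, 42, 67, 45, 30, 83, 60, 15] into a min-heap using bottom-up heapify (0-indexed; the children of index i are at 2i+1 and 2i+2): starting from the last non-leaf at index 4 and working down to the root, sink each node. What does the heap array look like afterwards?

[15, 20, 45, 30, 42, 67, 74, 72, 83, 60, 78]

sift down from index 4:
  42 vs smaller child 15 at index 10, swap → [72, 78, 74, 20, 15, 67, 45, 30, 83, 60, 42]
sift down from index 3: already satisfies heap property
sift down from index 2:
  74 vs smaller child 45 at index 6, swap → [72, 78, 45, 20, 15, 67, 74, 30, 83, 60, 42]
sift down from index 1:
  78 vs smaller child 15 at index 4, swap → [72, 15, 45, 20, 78, 67, 74, 30, 83, 60, 42]
  78 vs smaller child 42 at index 10, swap → [72, 15, 45, 20, 42, 67, 74, 30, 83, 60, 78]
sift down from index 0:
  72 vs smaller child 15 at index 1, swap → [15, 72, 45, 20, 42, 67, 74, 30, 83, 60, 78]
  72 vs smaller child 20 at index 3, swap → [15, 20, 45, 72, 42, 67, 74, 30, 83, 60, 78]
  72 vs smaller child 30 at index 7, swap → [15, 20, 45, 30, 42, 67, 74, 72, 83, 60, 78]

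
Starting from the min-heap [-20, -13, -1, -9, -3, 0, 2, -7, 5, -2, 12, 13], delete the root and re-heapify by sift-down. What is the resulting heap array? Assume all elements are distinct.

[-13, -9, -1, -7, -3, 0, 2, 13, 5, -2, 12]

remove root -20; move last element 13 to root → [13, -13, -1, -9, -3, 0, 2, -7, 5, -2, 12]
13 vs smaller child -13 at index 1, swap → [-13, 13, -1, -9, -3, 0, 2, -7, 5, -2, 12]
13 vs smaller child -9 at index 3, swap → [-13, -9, -1, 13, -3, 0, 2, -7, 5, -2, 12]
13 vs smaller child -7 at index 7, swap → [-13, -9, -1, -7, -3, 0, 2, 13, 5, -2, 12]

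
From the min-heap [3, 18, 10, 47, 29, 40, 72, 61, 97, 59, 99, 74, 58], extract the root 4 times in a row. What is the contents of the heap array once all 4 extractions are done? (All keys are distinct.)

[40, 47, 58, 61, 59, 74, 72, 99, 97]

extract-min #1 returns 3:
  remove root 3; move last element 58 to root → [58, 18, 10, 47, 29, 40, 72, 61, 97, 59, 99, 74]
  58 vs smaller child 10 at index 2, swap → [10, 18, 58, 47, 29, 40, 72, 61, 97, 59, 99, 74]
  58 vs smaller child 40 at index 5, swap → [10, 18, 40, 47, 29, 58, 72, 61, 97, 59, 99, 74]
extract-min #2 returns 10:
  remove root 10; move last element 74 to root → [74, 18, 40, 47, 29, 58, 72, 61, 97, 59, 99]
  74 vs smaller child 18 at index 1, swap → [18, 74, 40, 47, 29, 58, 72, 61, 97, 59, 99]
  74 vs smaller child 29 at index 4, swap → [18, 29, 40, 47, 74, 58, 72, 61, 97, 59, 99]
  74 vs smaller child 59 at index 9, swap → [18, 29, 40, 47, 59, 58, 72, 61, 97, 74, 99]
extract-min #3 returns 18:
  remove root 18; move last element 99 to root → [99, 29, 40, 47, 59, 58, 72, 61, 97, 74]
  99 vs smaller child 29 at index 1, swap → [29, 99, 40, 47, 59, 58, 72, 61, 97, 74]
  99 vs smaller child 47 at index 3, swap → [29, 47, 40, 99, 59, 58, 72, 61, 97, 74]
  99 vs smaller child 61 at index 7, swap → [29, 47, 40, 61, 59, 58, 72, 99, 97, 74]
extract-min #4 returns 29:
  remove root 29; move last element 74 to root → [74, 47, 40, 61, 59, 58, 72, 99, 97]
  74 vs smaller child 40 at index 2, swap → [40, 47, 74, 61, 59, 58, 72, 99, 97]
  74 vs smaller child 58 at index 5, swap → [40, 47, 58, 61, 59, 74, 72, 99, 97]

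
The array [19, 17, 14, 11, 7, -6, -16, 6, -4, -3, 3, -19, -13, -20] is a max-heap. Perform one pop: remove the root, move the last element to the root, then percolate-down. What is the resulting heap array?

[17, 11, 14, 6, 7, -6, -16, -20, -4, -3, 3, -19, -13]

remove root 19; move last element -20 to root → [-20, 17, 14, 11, 7, -6, -16, 6, -4, -3, 3, -19, -13]
-20 vs larger child 17 at index 1, swap → [17, -20, 14, 11, 7, -6, -16, 6, -4, -3, 3, -19, -13]
-20 vs larger child 11 at index 3, swap → [17, 11, 14, -20, 7, -6, -16, 6, -4, -3, 3, -19, -13]
-20 vs larger child 6 at index 7, swap → [17, 11, 14, 6, 7, -6, -16, -20, -4, -3, 3, -19, -13]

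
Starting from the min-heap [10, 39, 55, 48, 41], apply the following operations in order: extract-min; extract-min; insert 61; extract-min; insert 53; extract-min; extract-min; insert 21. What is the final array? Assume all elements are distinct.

extract-min → returns 10:
  remove root 10; move last element 41 to root → [41, 39, 55, 48]
  41 vs smaller child 39 at index 1, swap → [39, 41, 55, 48]
extract-min → returns 39:
  remove root 39; move last element 48 to root → [48, 41, 55]
  48 vs smaller child 41 at index 1, swap → [41, 48, 55]
insert 61:
  append 61 at index 3 → [41, 48, 55, 61] (no swap needed)
extract-min → returns 41:
  remove root 41; move last element 61 to root → [61, 48, 55]
  61 vs smaller child 48 at index 1, swap → [48, 61, 55]
insert 53:
  append 53 at index 3 → [48, 61, 55, 53]
  53 < parent 61 at index 1, swap → [48, 53, 55, 61]
extract-min → returns 48:
  remove root 48; move last element 61 to root → [61, 53, 55]
  61 vs smaller child 53 at index 1, swap → [53, 61, 55]
extract-min → returns 53:
  remove root 53; move last element 55 to root → [55, 61] (no swap needed)
insert 21:
  append 21 at index 2 → [55, 61, 21]
  21 < parent 55 at index 0, swap → [21, 61, 55]

[21, 61, 55]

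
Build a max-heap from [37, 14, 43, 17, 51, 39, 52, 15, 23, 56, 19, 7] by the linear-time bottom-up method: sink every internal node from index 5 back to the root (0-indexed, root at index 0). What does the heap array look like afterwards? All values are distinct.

[56, 51, 52, 23, 37, 39, 43, 15, 17, 14, 19, 7]

sift down from index 5: already satisfies heap property
sift down from index 4:
  51 vs larger child 56 at index 9, swap → [37, 14, 43, 17, 56, 39, 52, 15, 23, 51, 19, 7]
sift down from index 3:
  17 vs larger child 23 at index 8, swap → [37, 14, 43, 23, 56, 39, 52, 15, 17, 51, 19, 7]
sift down from index 2:
  43 vs larger child 52 at index 6, swap → [37, 14, 52, 23, 56, 39, 43, 15, 17, 51, 19, 7]
sift down from index 1:
  14 vs larger child 56 at index 4, swap → [37, 56, 52, 23, 14, 39, 43, 15, 17, 51, 19, 7]
  14 vs larger child 51 at index 9, swap → [37, 56, 52, 23, 51, 39, 43, 15, 17, 14, 19, 7]
sift down from index 0:
  37 vs larger child 56 at index 1, swap → [56, 37, 52, 23, 51, 39, 43, 15, 17, 14, 19, 7]
  37 vs larger child 51 at index 4, swap → [56, 51, 52, 23, 37, 39, 43, 15, 17, 14, 19, 7]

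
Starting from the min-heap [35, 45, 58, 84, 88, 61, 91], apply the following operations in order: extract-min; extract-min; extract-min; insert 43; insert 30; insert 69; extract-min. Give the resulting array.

extract-min → returns 35:
  remove root 35; move last element 91 to root → [91, 45, 58, 84, 88, 61]
  91 vs smaller child 45 at index 1, swap → [45, 91, 58, 84, 88, 61]
  91 vs smaller child 84 at index 3, swap → [45, 84, 58, 91, 88, 61]
extract-min → returns 45:
  remove root 45; move last element 61 to root → [61, 84, 58, 91, 88]
  61 vs smaller child 58 at index 2, swap → [58, 84, 61, 91, 88]
extract-min → returns 58:
  remove root 58; move last element 88 to root → [88, 84, 61, 91]
  88 vs smaller child 61 at index 2, swap → [61, 84, 88, 91]
insert 43:
  append 43 at index 4 → [61, 84, 88, 91, 43]
  43 < parent 84 at index 1, swap → [61, 43, 88, 91, 84]
  43 < parent 61 at index 0, swap → [43, 61, 88, 91, 84]
insert 30:
  append 30 at index 5 → [43, 61, 88, 91, 84, 30]
  30 < parent 88 at index 2, swap → [43, 61, 30, 91, 84, 88]
  30 < parent 43 at index 0, swap → [30, 61, 43, 91, 84, 88]
insert 69:
  append 69 at index 6 → [30, 61, 43, 91, 84, 88, 69] (no swap needed)
extract-min → returns 30:
  remove root 30; move last element 69 to root → [69, 61, 43, 91, 84, 88]
  69 vs smaller child 43 at index 2, swap → [43, 61, 69, 91, 84, 88]

[43, 61, 69, 91, 84, 88]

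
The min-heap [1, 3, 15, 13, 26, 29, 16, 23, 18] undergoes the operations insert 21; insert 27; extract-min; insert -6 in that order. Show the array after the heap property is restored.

insert 21:
  append 21 at index 9 → [1, 3, 15, 13, 26, 29, 16, 23, 18, 21]
  21 < parent 26 at index 4, swap → [1, 3, 15, 13, 21, 29, 16, 23, 18, 26]
insert 27:
  append 27 at index 10 → [1, 3, 15, 13, 21, 29, 16, 23, 18, 26, 27] (no swap needed)
extract-min → returns 1:
  remove root 1; move last element 27 to root → [27, 3, 15, 13, 21, 29, 16, 23, 18, 26]
  27 vs smaller child 3 at index 1, swap → [3, 27, 15, 13, 21, 29, 16, 23, 18, 26]
  27 vs smaller child 13 at index 3, swap → [3, 13, 15, 27, 21, 29, 16, 23, 18, 26]
  27 vs smaller child 18 at index 8, swap → [3, 13, 15, 18, 21, 29, 16, 23, 27, 26]
insert -6:
  append -6 at index 10 → [3, 13, 15, 18, 21, 29, 16, 23, 27, 26, -6]
  -6 < parent 21 at index 4, swap → [3, 13, 15, 18, -6, 29, 16, 23, 27, 26, 21]
  -6 < parent 13 at index 1, swap → [3, -6, 15, 18, 13, 29, 16, 23, 27, 26, 21]
  -6 < parent 3 at index 0, swap → [-6, 3, 15, 18, 13, 29, 16, 23, 27, 26, 21]

[-6, 3, 15, 18, 13, 29, 16, 23, 27, 26, 21]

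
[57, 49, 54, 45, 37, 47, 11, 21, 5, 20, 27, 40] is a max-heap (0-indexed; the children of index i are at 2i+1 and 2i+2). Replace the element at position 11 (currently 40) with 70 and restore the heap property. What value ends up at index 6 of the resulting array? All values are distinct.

11

set index 11 from 40 to 70 → [57, 49, 54, 45, 37, 47, 11, 21, 5, 20, 27, 70]
70 > parent 47 at index 5, swap → [57, 49, 54, 45, 37, 70, 11, 21, 5, 20, 27, 47]
70 > parent 54 at index 2, swap → [57, 49, 70, 45, 37, 54, 11, 21, 5, 20, 27, 47]
70 > parent 57 at index 0, swap → [70, 49, 57, 45, 37, 54, 11, 21, 5, 20, 27, 47]
resulting array: [70, 49, 57, 45, 37, 54, 11, 21, 5, 20, 27, 47]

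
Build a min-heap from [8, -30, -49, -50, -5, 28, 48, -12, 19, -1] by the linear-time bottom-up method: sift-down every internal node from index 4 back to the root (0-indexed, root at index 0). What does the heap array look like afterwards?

sift down from index 4: already satisfies heap property
sift down from index 3: already satisfies heap property
sift down from index 2: already satisfies heap property
sift down from index 1:
  -30 vs smaller child -50 at index 3, swap → [8, -50, -49, -30, -5, 28, 48, -12, 19, -1]
sift down from index 0:
  8 vs smaller child -50 at index 1, swap → [-50, 8, -49, -30, -5, 28, 48, -12, 19, -1]
  8 vs smaller child -30 at index 3, swap → [-50, -30, -49, 8, -5, 28, 48, -12, 19, -1]
  8 vs smaller child -12 at index 7, swap → [-50, -30, -49, -12, -5, 28, 48, 8, 19, -1]

[-50, -30, -49, -12, -5, 28, 48, 8, 19, -1]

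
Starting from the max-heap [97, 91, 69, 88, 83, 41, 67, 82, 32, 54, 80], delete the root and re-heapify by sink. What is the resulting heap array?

remove root 97; move last element 80 to root → [80, 91, 69, 88, 83, 41, 67, 82, 32, 54]
80 vs larger child 91 at index 1, swap → [91, 80, 69, 88, 83, 41, 67, 82, 32, 54]
80 vs larger child 88 at index 3, swap → [91, 88, 69, 80, 83, 41, 67, 82, 32, 54]
80 vs larger child 82 at index 7, swap → [91, 88, 69, 82, 83, 41, 67, 80, 32, 54]

[91, 88, 69, 82, 83, 41, 67, 80, 32, 54]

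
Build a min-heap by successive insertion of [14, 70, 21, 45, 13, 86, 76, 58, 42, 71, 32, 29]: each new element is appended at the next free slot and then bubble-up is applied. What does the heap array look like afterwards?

[13, 14, 21, 42, 32, 29, 76, 70, 58, 71, 45, 86]

Insert 14:
  append 14 at index 0 → [14] (no swap needed)
Insert 70:
  append 70 at index 1 → [14, 70] (no swap needed)
Insert 21:
  append 21 at index 2 → [14, 70, 21] (no swap needed)
Insert 45:
  append 45 at index 3 → [14, 70, 21, 45]
  45 < parent 70 at index 1, swap → [14, 45, 21, 70]
Insert 13:
  append 13 at index 4 → [14, 45, 21, 70, 13]
  13 < parent 45 at index 1, swap → [14, 13, 21, 70, 45]
  13 < parent 14 at index 0, swap → [13, 14, 21, 70, 45]
Insert 86:
  append 86 at index 5 → [13, 14, 21, 70, 45, 86] (no swap needed)
Insert 76:
  append 76 at index 6 → [13, 14, 21, 70, 45, 86, 76] (no swap needed)
Insert 58:
  append 58 at index 7 → [13, 14, 21, 70, 45, 86, 76, 58]
  58 < parent 70 at index 3, swap → [13, 14, 21, 58, 45, 86, 76, 70]
Insert 42:
  append 42 at index 8 → [13, 14, 21, 58, 45, 86, 76, 70, 42]
  42 < parent 58 at index 3, swap → [13, 14, 21, 42, 45, 86, 76, 70, 58]
Insert 71:
  append 71 at index 9 → [13, 14, 21, 42, 45, 86, 76, 70, 58, 71] (no swap needed)
Insert 32:
  append 32 at index 10 → [13, 14, 21, 42, 45, 86, 76, 70, 58, 71, 32]
  32 < parent 45 at index 4, swap → [13, 14, 21, 42, 32, 86, 76, 70, 58, 71, 45]
Insert 29:
  append 29 at index 11 → [13, 14, 21, 42, 32, 86, 76, 70, 58, 71, 45, 29]
  29 < parent 86 at index 5, swap → [13, 14, 21, 42, 32, 29, 76, 70, 58, 71, 45, 86]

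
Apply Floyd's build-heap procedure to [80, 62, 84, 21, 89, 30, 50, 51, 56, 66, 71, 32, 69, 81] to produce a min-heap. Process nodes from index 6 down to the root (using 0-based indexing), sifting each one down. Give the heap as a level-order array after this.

[21, 51, 30, 56, 66, 32, 50, 62, 80, 89, 71, 84, 69, 81]

sift down from index 6: already satisfies heap property
sift down from index 5: already satisfies heap property
sift down from index 4:
  89 vs smaller child 66 at index 9, swap → [80, 62, 84, 21, 66, 30, 50, 51, 56, 89, 71, 32, 69, 81]
sift down from index 3: already satisfies heap property
sift down from index 2:
  84 vs smaller child 30 at index 5, swap → [80, 62, 30, 21, 66, 84, 50, 51, 56, 89, 71, 32, 69, 81]
  84 vs smaller child 32 at index 11, swap → [80, 62, 30, 21, 66, 32, 50, 51, 56, 89, 71, 84, 69, 81]
sift down from index 1:
  62 vs smaller child 21 at index 3, swap → [80, 21, 30, 62, 66, 32, 50, 51, 56, 89, 71, 84, 69, 81]
  62 vs smaller child 51 at index 7, swap → [80, 21, 30, 51, 66, 32, 50, 62, 56, 89, 71, 84, 69, 81]
sift down from index 0:
  80 vs smaller child 21 at index 1, swap → [21, 80, 30, 51, 66, 32, 50, 62, 56, 89, 71, 84, 69, 81]
  80 vs smaller child 51 at index 3, swap → [21, 51, 30, 80, 66, 32, 50, 62, 56, 89, 71, 84, 69, 81]
  80 vs smaller child 56 at index 8, swap → [21, 51, 30, 56, 66, 32, 50, 62, 80, 89, 71, 84, 69, 81]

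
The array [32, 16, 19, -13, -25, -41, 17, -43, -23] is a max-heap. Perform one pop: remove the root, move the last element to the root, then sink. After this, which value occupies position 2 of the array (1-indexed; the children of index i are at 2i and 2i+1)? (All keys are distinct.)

16

remove root 32; move last element -23 to root → [-23, 16, 19, -13, -25, -41, 17, -43]
-23 vs larger child 19 at index 3, swap → [19, 16, -23, -13, -25, -41, 17, -43]
-23 vs larger child 17 at index 7, swap → [19, 16, 17, -13, -25, -41, -23, -43]
resulting array: [19, 16, 17, -13, -25, -41, -23, -43]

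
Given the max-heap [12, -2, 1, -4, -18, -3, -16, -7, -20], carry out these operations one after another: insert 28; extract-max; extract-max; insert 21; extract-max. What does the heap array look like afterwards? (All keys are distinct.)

[1, -2, -3, -4, -18, -20, -16, -7]

insert 28:
  append 28 at index 9 → [12, -2, 1, -4, -18, -3, -16, -7, -20, 28]
  28 > parent -18 at index 4, swap → [12, -2, 1, -4, 28, -3, -16, -7, -20, -18]
  28 > parent -2 at index 1, swap → [12, 28, 1, -4, -2, -3, -16, -7, -20, -18]
  28 > parent 12 at index 0, swap → [28, 12, 1, -4, -2, -3, -16, -7, -20, -18]
extract-max → returns 28:
  remove root 28; move last element -18 to root → [-18, 12, 1, -4, -2, -3, -16, -7, -20]
  -18 vs larger child 12 at index 1, swap → [12, -18, 1, -4, -2, -3, -16, -7, -20]
  -18 vs larger child -2 at index 4, swap → [12, -2, 1, -4, -18, -3, -16, -7, -20]
extract-max → returns 12:
  remove root 12; move last element -20 to root → [-20, -2, 1, -4, -18, -3, -16, -7]
  -20 vs larger child 1 at index 2, swap → [1, -2, -20, -4, -18, -3, -16, -7]
  -20 vs larger child -3 at index 5, swap → [1, -2, -3, -4, -18, -20, -16, -7]
insert 21:
  append 21 at index 8 → [1, -2, -3, -4, -18, -20, -16, -7, 21]
  21 > parent -4 at index 3, swap → [1, -2, -3, 21, -18, -20, -16, -7, -4]
  21 > parent -2 at index 1, swap → [1, 21, -3, -2, -18, -20, -16, -7, -4]
  21 > parent 1 at index 0, swap → [21, 1, -3, -2, -18, -20, -16, -7, -4]
extract-max → returns 21:
  remove root 21; move last element -4 to root → [-4, 1, -3, -2, -18, -20, -16, -7]
  -4 vs larger child 1 at index 1, swap → [1, -4, -3, -2, -18, -20, -16, -7]
  -4 vs larger child -2 at index 3, swap → [1, -2, -3, -4, -18, -20, -16, -7]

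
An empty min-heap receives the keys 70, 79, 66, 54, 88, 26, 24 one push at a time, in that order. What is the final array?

Insert 70:
  append 70 at index 0 → [70] (no swap needed)
Insert 79:
  append 79 at index 1 → [70, 79] (no swap needed)
Insert 66:
  append 66 at index 2 → [70, 79, 66]
  66 < parent 70 at index 0, swap → [66, 79, 70]
Insert 54:
  append 54 at index 3 → [66, 79, 70, 54]
  54 < parent 79 at index 1, swap → [66, 54, 70, 79]
  54 < parent 66 at index 0, swap → [54, 66, 70, 79]
Insert 88:
  append 88 at index 4 → [54, 66, 70, 79, 88] (no swap needed)
Insert 26:
  append 26 at index 5 → [54, 66, 70, 79, 88, 26]
  26 < parent 70 at index 2, swap → [54, 66, 26, 79, 88, 70]
  26 < parent 54 at index 0, swap → [26, 66, 54, 79, 88, 70]
Insert 24:
  append 24 at index 6 → [26, 66, 54, 79, 88, 70, 24]
  24 < parent 54 at index 2, swap → [26, 66, 24, 79, 88, 70, 54]
  24 < parent 26 at index 0, swap → [24, 66, 26, 79, 88, 70, 54]

[24, 66, 26, 79, 88, 70, 54]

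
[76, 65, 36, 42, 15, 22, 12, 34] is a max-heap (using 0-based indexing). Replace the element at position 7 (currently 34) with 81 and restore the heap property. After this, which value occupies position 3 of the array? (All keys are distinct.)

set index 7 from 34 to 81 → [76, 65, 36, 42, 15, 22, 12, 81]
81 > parent 42 at index 3, swap → [76, 65, 36, 81, 15, 22, 12, 42]
81 > parent 65 at index 1, swap → [76, 81, 36, 65, 15, 22, 12, 42]
81 > parent 76 at index 0, swap → [81, 76, 36, 65, 15, 22, 12, 42]
resulting array: [81, 76, 36, 65, 15, 22, 12, 42]

65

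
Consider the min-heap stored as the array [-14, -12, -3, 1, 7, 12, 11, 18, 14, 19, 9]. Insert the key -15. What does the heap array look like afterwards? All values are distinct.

append -15 at index 11 → [-14, -12, -3, 1, 7, 12, 11, 18, 14, 19, 9, -15]
-15 < parent 12 at index 5, swap → [-14, -12, -3, 1, 7, -15, 11, 18, 14, 19, 9, 12]
-15 < parent -3 at index 2, swap → [-14, -12, -15, 1, 7, -3, 11, 18, 14, 19, 9, 12]
-15 < parent -14 at index 0, swap → [-15, -12, -14, 1, 7, -3, 11, 18, 14, 19, 9, 12]

[-15, -12, -14, 1, 7, -3, 11, 18, 14, 19, 9, 12]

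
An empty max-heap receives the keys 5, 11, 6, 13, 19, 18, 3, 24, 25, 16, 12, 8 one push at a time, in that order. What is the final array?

[25, 24, 18, 19, 16, 8, 3, 5, 13, 11, 12, 6]

Insert 5:
  append 5 at index 0 → [5] (no swap needed)
Insert 11:
  append 11 at index 1 → [5, 11]
  11 > parent 5 at index 0, swap → [11, 5]
Insert 6:
  append 6 at index 2 → [11, 5, 6] (no swap needed)
Insert 13:
  append 13 at index 3 → [11, 5, 6, 13]
  13 > parent 5 at index 1, swap → [11, 13, 6, 5]
  13 > parent 11 at index 0, swap → [13, 11, 6, 5]
Insert 19:
  append 19 at index 4 → [13, 11, 6, 5, 19]
  19 > parent 11 at index 1, swap → [13, 19, 6, 5, 11]
  19 > parent 13 at index 0, swap → [19, 13, 6, 5, 11]
Insert 18:
  append 18 at index 5 → [19, 13, 6, 5, 11, 18]
  18 > parent 6 at index 2, swap → [19, 13, 18, 5, 11, 6]
Insert 3:
  append 3 at index 6 → [19, 13, 18, 5, 11, 6, 3] (no swap needed)
Insert 24:
  append 24 at index 7 → [19, 13, 18, 5, 11, 6, 3, 24]
  24 > parent 5 at index 3, swap → [19, 13, 18, 24, 11, 6, 3, 5]
  24 > parent 13 at index 1, swap → [19, 24, 18, 13, 11, 6, 3, 5]
  24 > parent 19 at index 0, swap → [24, 19, 18, 13, 11, 6, 3, 5]
Insert 25:
  append 25 at index 8 → [24, 19, 18, 13, 11, 6, 3, 5, 25]
  25 > parent 13 at index 3, swap → [24, 19, 18, 25, 11, 6, 3, 5, 13]
  25 > parent 19 at index 1, swap → [24, 25, 18, 19, 11, 6, 3, 5, 13]
  25 > parent 24 at index 0, swap → [25, 24, 18, 19, 11, 6, 3, 5, 13]
Insert 16:
  append 16 at index 9 → [25, 24, 18, 19, 11, 6, 3, 5, 13, 16]
  16 > parent 11 at index 4, swap → [25, 24, 18, 19, 16, 6, 3, 5, 13, 11]
Insert 12:
  append 12 at index 10 → [25, 24, 18, 19, 16, 6, 3, 5, 13, 11, 12] (no swap needed)
Insert 8:
  append 8 at index 11 → [25, 24, 18, 19, 16, 6, 3, 5, 13, 11, 12, 8]
  8 > parent 6 at index 5, swap → [25, 24, 18, 19, 16, 8, 3, 5, 13, 11, 12, 6]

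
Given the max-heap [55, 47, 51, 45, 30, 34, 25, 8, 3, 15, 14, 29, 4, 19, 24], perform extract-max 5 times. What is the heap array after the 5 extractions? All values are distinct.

extract-max #1 returns 55:
  remove root 55; move last element 24 to root → [24, 47, 51, 45, 30, 34, 25, 8, 3, 15, 14, 29, 4, 19]
  24 vs larger child 51 at index 2, swap → [51, 47, 24, 45, 30, 34, 25, 8, 3, 15, 14, 29, 4, 19]
  24 vs larger child 34 at index 5, swap → [51, 47, 34, 45, 30, 24, 25, 8, 3, 15, 14, 29, 4, 19]
  24 vs larger child 29 at index 11, swap → [51, 47, 34, 45, 30, 29, 25, 8, 3, 15, 14, 24, 4, 19]
extract-max #2 returns 51:
  remove root 51; move last element 19 to root → [19, 47, 34, 45, 30, 29, 25, 8, 3, 15, 14, 24, 4]
  19 vs larger child 47 at index 1, swap → [47, 19, 34, 45, 30, 29, 25, 8, 3, 15, 14, 24, 4]
  19 vs larger child 45 at index 3, swap → [47, 45, 34, 19, 30, 29, 25, 8, 3, 15, 14, 24, 4]
extract-max #3 returns 47:
  remove root 47; move last element 4 to root → [4, 45, 34, 19, 30, 29, 25, 8, 3, 15, 14, 24]
  4 vs larger child 45 at index 1, swap → [45, 4, 34, 19, 30, 29, 25, 8, 3, 15, 14, 24]
  4 vs larger child 30 at index 4, swap → [45, 30, 34, 19, 4, 29, 25, 8, 3, 15, 14, 24]
  4 vs larger child 15 at index 9, swap → [45, 30, 34, 19, 15, 29, 25, 8, 3, 4, 14, 24]
extract-max #4 returns 45:
  remove root 45; move last element 24 to root → [24, 30, 34, 19, 15, 29, 25, 8, 3, 4, 14]
  24 vs larger child 34 at index 2, swap → [34, 30, 24, 19, 15, 29, 25, 8, 3, 4, 14]
  24 vs larger child 29 at index 5, swap → [34, 30, 29, 19, 15, 24, 25, 8, 3, 4, 14]
extract-max #5 returns 34:
  remove root 34; move last element 14 to root → [14, 30, 29, 19, 15, 24, 25, 8, 3, 4]
  14 vs larger child 30 at index 1, swap → [30, 14, 29, 19, 15, 24, 25, 8, 3, 4]
  14 vs larger child 19 at index 3, swap → [30, 19, 29, 14, 15, 24, 25, 8, 3, 4]

[30, 19, 29, 14, 15, 24, 25, 8, 3, 4]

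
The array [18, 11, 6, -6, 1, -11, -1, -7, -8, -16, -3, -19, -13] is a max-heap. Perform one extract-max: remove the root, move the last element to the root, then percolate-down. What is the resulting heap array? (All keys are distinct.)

[11, 1, 6, -6, -3, -11, -1, -7, -8, -16, -13, -19]

remove root 18; move last element -13 to root → [-13, 11, 6, -6, 1, -11, -1, -7, -8, -16, -3, -19]
-13 vs larger child 11 at index 1, swap → [11, -13, 6, -6, 1, -11, -1, -7, -8, -16, -3, -19]
-13 vs larger child 1 at index 4, swap → [11, 1, 6, -6, -13, -11, -1, -7, -8, -16, -3, -19]
-13 vs larger child -3 at index 10, swap → [11, 1, 6, -6, -3, -11, -1, -7, -8, -16, -13, -19]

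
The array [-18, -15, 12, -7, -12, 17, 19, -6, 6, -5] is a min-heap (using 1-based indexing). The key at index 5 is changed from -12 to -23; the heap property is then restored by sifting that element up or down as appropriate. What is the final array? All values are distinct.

set index 5 from -12 to -23 → [-18, -15, 12, -7, -23, 17, 19, -6, 6, -5]
-23 < parent -15 at index 2, swap → [-18, -23, 12, -7, -15, 17, 19, -6, 6, -5]
-23 < parent -18 at index 1, swap → [-23, -18, 12, -7, -15, 17, 19, -6, 6, -5]

[-23, -18, 12, -7, -15, 17, 19, -6, 6, -5]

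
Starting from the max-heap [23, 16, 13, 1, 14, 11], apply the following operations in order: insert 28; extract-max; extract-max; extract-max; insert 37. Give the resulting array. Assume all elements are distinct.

[37, 14, 13, 1, 11]

insert 28:
  append 28 at index 6 → [23, 16, 13, 1, 14, 11, 28]
  28 > parent 13 at index 2, swap → [23, 16, 28, 1, 14, 11, 13]
  28 > parent 23 at index 0, swap → [28, 16, 23, 1, 14, 11, 13]
extract-max → returns 28:
  remove root 28; move last element 13 to root → [13, 16, 23, 1, 14, 11]
  13 vs larger child 23 at index 2, swap → [23, 16, 13, 1, 14, 11]
extract-max → returns 23:
  remove root 23; move last element 11 to root → [11, 16, 13, 1, 14]
  11 vs larger child 16 at index 1, swap → [16, 11, 13, 1, 14]
  11 vs larger child 14 at index 4, swap → [16, 14, 13, 1, 11]
extract-max → returns 16:
  remove root 16; move last element 11 to root → [11, 14, 13, 1]
  11 vs larger child 14 at index 1, swap → [14, 11, 13, 1]
insert 37:
  append 37 at index 4 → [14, 11, 13, 1, 37]
  37 > parent 11 at index 1, swap → [14, 37, 13, 1, 11]
  37 > parent 14 at index 0, swap → [37, 14, 13, 1, 11]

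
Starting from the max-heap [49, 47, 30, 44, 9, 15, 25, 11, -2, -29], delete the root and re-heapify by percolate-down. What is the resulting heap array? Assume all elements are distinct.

remove root 49; move last element -29 to root → [-29, 47, 30, 44, 9, 15, 25, 11, -2]
-29 vs larger child 47 at index 1, swap → [47, -29, 30, 44, 9, 15, 25, 11, -2]
-29 vs larger child 44 at index 3, swap → [47, 44, 30, -29, 9, 15, 25, 11, -2]
-29 vs larger child 11 at index 7, swap → [47, 44, 30, 11, 9, 15, 25, -29, -2]

[47, 44, 30, 11, 9, 15, 25, -29, -2]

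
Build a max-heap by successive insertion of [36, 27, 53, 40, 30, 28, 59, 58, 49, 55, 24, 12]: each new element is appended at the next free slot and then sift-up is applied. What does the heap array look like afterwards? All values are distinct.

[59, 58, 53, 49, 55, 28, 36, 27, 40, 30, 24, 12]

Insert 36:
  append 36 at index 0 → [36] (no swap needed)
Insert 27:
  append 27 at index 1 → [36, 27] (no swap needed)
Insert 53:
  append 53 at index 2 → [36, 27, 53]
  53 > parent 36 at index 0, swap → [53, 27, 36]
Insert 40:
  append 40 at index 3 → [53, 27, 36, 40]
  40 > parent 27 at index 1, swap → [53, 40, 36, 27]
Insert 30:
  append 30 at index 4 → [53, 40, 36, 27, 30] (no swap needed)
Insert 28:
  append 28 at index 5 → [53, 40, 36, 27, 30, 28] (no swap needed)
Insert 59:
  append 59 at index 6 → [53, 40, 36, 27, 30, 28, 59]
  59 > parent 36 at index 2, swap → [53, 40, 59, 27, 30, 28, 36]
  59 > parent 53 at index 0, swap → [59, 40, 53, 27, 30, 28, 36]
Insert 58:
  append 58 at index 7 → [59, 40, 53, 27, 30, 28, 36, 58]
  58 > parent 27 at index 3, swap → [59, 40, 53, 58, 30, 28, 36, 27]
  58 > parent 40 at index 1, swap → [59, 58, 53, 40, 30, 28, 36, 27]
Insert 49:
  append 49 at index 8 → [59, 58, 53, 40, 30, 28, 36, 27, 49]
  49 > parent 40 at index 3, swap → [59, 58, 53, 49, 30, 28, 36, 27, 40]
Insert 55:
  append 55 at index 9 → [59, 58, 53, 49, 30, 28, 36, 27, 40, 55]
  55 > parent 30 at index 4, swap → [59, 58, 53, 49, 55, 28, 36, 27, 40, 30]
Insert 24:
  append 24 at index 10 → [59, 58, 53, 49, 55, 28, 36, 27, 40, 30, 24] (no swap needed)
Insert 12:
  append 12 at index 11 → [59, 58, 53, 49, 55, 28, 36, 27, 40, 30, 24, 12] (no swap needed)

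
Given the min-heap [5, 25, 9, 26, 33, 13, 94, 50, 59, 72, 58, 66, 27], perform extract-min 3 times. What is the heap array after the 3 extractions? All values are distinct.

[25, 26, 27, 50, 33, 66, 94, 58, 59, 72]

extract-min #1 returns 5:
  remove root 5; move last element 27 to root → [27, 25, 9, 26, 33, 13, 94, 50, 59, 72, 58, 66]
  27 vs smaller child 9 at index 2, swap → [9, 25, 27, 26, 33, 13, 94, 50, 59, 72, 58, 66]
  27 vs smaller child 13 at index 5, swap → [9, 25, 13, 26, 33, 27, 94, 50, 59, 72, 58, 66]
extract-min #2 returns 9:
  remove root 9; move last element 66 to root → [66, 25, 13, 26, 33, 27, 94, 50, 59, 72, 58]
  66 vs smaller child 13 at index 2, swap → [13, 25, 66, 26, 33, 27, 94, 50, 59, 72, 58]
  66 vs smaller child 27 at index 5, swap → [13, 25, 27, 26, 33, 66, 94, 50, 59, 72, 58]
extract-min #3 returns 13:
  remove root 13; move last element 58 to root → [58, 25, 27, 26, 33, 66, 94, 50, 59, 72]
  58 vs smaller child 25 at index 1, swap → [25, 58, 27, 26, 33, 66, 94, 50, 59, 72]
  58 vs smaller child 26 at index 3, swap → [25, 26, 27, 58, 33, 66, 94, 50, 59, 72]
  58 vs smaller child 50 at index 7, swap → [25, 26, 27, 50, 33, 66, 94, 58, 59, 72]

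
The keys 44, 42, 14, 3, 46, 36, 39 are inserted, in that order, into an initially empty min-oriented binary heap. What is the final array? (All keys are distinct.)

Insert 44:
  append 44 at index 0 → [44] (no swap needed)
Insert 42:
  append 42 at index 1 → [44, 42]
  42 < parent 44 at index 0, swap → [42, 44]
Insert 14:
  append 14 at index 2 → [42, 44, 14]
  14 < parent 42 at index 0, swap → [14, 44, 42]
Insert 3:
  append 3 at index 3 → [14, 44, 42, 3]
  3 < parent 44 at index 1, swap → [14, 3, 42, 44]
  3 < parent 14 at index 0, swap → [3, 14, 42, 44]
Insert 46:
  append 46 at index 4 → [3, 14, 42, 44, 46] (no swap needed)
Insert 36:
  append 36 at index 5 → [3, 14, 42, 44, 46, 36]
  36 < parent 42 at index 2, swap → [3, 14, 36, 44, 46, 42]
Insert 39:
  append 39 at index 6 → [3, 14, 36, 44, 46, 42, 39] (no swap needed)

[3, 14, 36, 44, 46, 42, 39]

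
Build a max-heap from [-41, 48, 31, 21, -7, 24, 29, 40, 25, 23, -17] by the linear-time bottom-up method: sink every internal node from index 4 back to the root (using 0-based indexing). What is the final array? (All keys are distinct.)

[48, 40, 31, 25, 23, 24, 29, 21, -41, -7, -17]

sift down from index 4:
  -7 vs larger child 23 at index 9, swap → [-41, 48, 31, 21, 23, 24, 29, 40, 25, -7, -17]
sift down from index 3:
  21 vs larger child 40 at index 7, swap → [-41, 48, 31, 40, 23, 24, 29, 21, 25, -7, -17]
sift down from index 2: already satisfies heap property
sift down from index 1: already satisfies heap property
sift down from index 0:
  -41 vs larger child 48 at index 1, swap → [48, -41, 31, 40, 23, 24, 29, 21, 25, -7, -17]
  -41 vs larger child 40 at index 3, swap → [48, 40, 31, -41, 23, 24, 29, 21, 25, -7, -17]
  -41 vs larger child 25 at index 8, swap → [48, 40, 31, 25, 23, 24, 29, 21, -41, -7, -17]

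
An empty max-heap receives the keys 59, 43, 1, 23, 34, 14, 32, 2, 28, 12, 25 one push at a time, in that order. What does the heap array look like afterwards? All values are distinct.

Insert 59:
  append 59 at index 0 → [59] (no swap needed)
Insert 43:
  append 43 at index 1 → [59, 43] (no swap needed)
Insert 1:
  append 1 at index 2 → [59, 43, 1] (no swap needed)
Insert 23:
  append 23 at index 3 → [59, 43, 1, 23] (no swap needed)
Insert 34:
  append 34 at index 4 → [59, 43, 1, 23, 34] (no swap needed)
Insert 14:
  append 14 at index 5 → [59, 43, 1, 23, 34, 14]
  14 > parent 1 at index 2, swap → [59, 43, 14, 23, 34, 1]
Insert 32:
  append 32 at index 6 → [59, 43, 14, 23, 34, 1, 32]
  32 > parent 14 at index 2, swap → [59, 43, 32, 23, 34, 1, 14]
Insert 2:
  append 2 at index 7 → [59, 43, 32, 23, 34, 1, 14, 2] (no swap needed)
Insert 28:
  append 28 at index 8 → [59, 43, 32, 23, 34, 1, 14, 2, 28]
  28 > parent 23 at index 3, swap → [59, 43, 32, 28, 34, 1, 14, 2, 23]
Insert 12:
  append 12 at index 9 → [59, 43, 32, 28, 34, 1, 14, 2, 23, 12] (no swap needed)
Insert 25:
  append 25 at index 10 → [59, 43, 32, 28, 34, 1, 14, 2, 23, 12, 25] (no swap needed)

[59, 43, 32, 28, 34, 1, 14, 2, 23, 12, 25]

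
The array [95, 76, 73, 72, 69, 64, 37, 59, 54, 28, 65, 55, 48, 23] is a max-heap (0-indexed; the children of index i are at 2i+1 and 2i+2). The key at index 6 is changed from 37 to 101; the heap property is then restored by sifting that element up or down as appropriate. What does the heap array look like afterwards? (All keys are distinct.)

[101, 76, 95, 72, 69, 64, 73, 59, 54, 28, 65, 55, 48, 23]

set index 6 from 37 to 101 → [95, 76, 73, 72, 69, 64, 101, 59, 54, 28, 65, 55, 48, 23]
101 > parent 73 at index 2, swap → [95, 76, 101, 72, 69, 64, 73, 59, 54, 28, 65, 55, 48, 23]
101 > parent 95 at index 0, swap → [101, 76, 95, 72, 69, 64, 73, 59, 54, 28, 65, 55, 48, 23]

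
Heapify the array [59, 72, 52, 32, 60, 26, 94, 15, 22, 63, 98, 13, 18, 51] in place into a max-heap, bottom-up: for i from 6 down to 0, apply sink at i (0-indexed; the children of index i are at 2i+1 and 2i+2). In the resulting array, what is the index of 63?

sift down from index 6: already satisfies heap property
sift down from index 5: already satisfies heap property
sift down from index 4:
  60 vs larger child 98 at index 10, swap → [59, 72, 52, 32, 98, 26, 94, 15, 22, 63, 60, 13, 18, 51]
sift down from index 3: already satisfies heap property
sift down from index 2:
  52 vs larger child 94 at index 6, swap → [59, 72, 94, 32, 98, 26, 52, 15, 22, 63, 60, 13, 18, 51]
sift down from index 1:
  72 vs larger child 98 at index 4, swap → [59, 98, 94, 32, 72, 26, 52, 15, 22, 63, 60, 13, 18, 51]
sift down from index 0:
  59 vs larger child 98 at index 1, swap → [98, 59, 94, 32, 72, 26, 52, 15, 22, 63, 60, 13, 18, 51]
  59 vs larger child 72 at index 4, swap → [98, 72, 94, 32, 59, 26, 52, 15, 22, 63, 60, 13, 18, 51]
  59 vs larger child 63 at index 9, swap → [98, 72, 94, 32, 63, 26, 52, 15, 22, 59, 60, 13, 18, 51]
resulting array: [98, 72, 94, 32, 63, 26, 52, 15, 22, 59, 60, 13, 18, 51]

4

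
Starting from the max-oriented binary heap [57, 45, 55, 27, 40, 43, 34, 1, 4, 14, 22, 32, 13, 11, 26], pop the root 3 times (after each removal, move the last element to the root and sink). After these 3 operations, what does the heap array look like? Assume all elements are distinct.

[43, 40, 34, 27, 22, 32, 13, 1, 4, 14, 11, 26]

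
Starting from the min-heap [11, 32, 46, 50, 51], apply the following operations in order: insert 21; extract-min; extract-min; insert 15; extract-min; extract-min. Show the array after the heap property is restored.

[46, 50, 51]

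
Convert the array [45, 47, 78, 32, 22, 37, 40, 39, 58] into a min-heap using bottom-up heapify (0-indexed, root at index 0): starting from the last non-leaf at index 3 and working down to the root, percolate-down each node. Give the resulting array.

[22, 32, 37, 39, 47, 78, 40, 45, 58]

sift down from index 3: already satisfies heap property
sift down from index 2:
  78 vs smaller child 37 at index 5, swap → [45, 47, 37, 32, 22, 78, 40, 39, 58]
sift down from index 1:
  47 vs smaller child 22 at index 4, swap → [45, 22, 37, 32, 47, 78, 40, 39, 58]
sift down from index 0:
  45 vs smaller child 22 at index 1, swap → [22, 45, 37, 32, 47, 78, 40, 39, 58]
  45 vs smaller child 32 at index 3, swap → [22, 32, 37, 45, 47, 78, 40, 39, 58]
  45 vs smaller child 39 at index 7, swap → [22, 32, 37, 39, 47, 78, 40, 45, 58]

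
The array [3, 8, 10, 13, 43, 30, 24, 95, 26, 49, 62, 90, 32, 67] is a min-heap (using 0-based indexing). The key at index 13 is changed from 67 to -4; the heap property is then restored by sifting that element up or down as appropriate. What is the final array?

[-4, 8, 3, 13, 43, 30, 10, 95, 26, 49, 62, 90, 32, 24]

set index 13 from 67 to -4 → [3, 8, 10, 13, 43, 30, 24, 95, 26, 49, 62, 90, 32, -4]
-4 < parent 24 at index 6, swap → [3, 8, 10, 13, 43, 30, -4, 95, 26, 49, 62, 90, 32, 24]
-4 < parent 10 at index 2, swap → [3, 8, -4, 13, 43, 30, 10, 95, 26, 49, 62, 90, 32, 24]
-4 < parent 3 at index 0, swap → [-4, 8, 3, 13, 43, 30, 10, 95, 26, 49, 62, 90, 32, 24]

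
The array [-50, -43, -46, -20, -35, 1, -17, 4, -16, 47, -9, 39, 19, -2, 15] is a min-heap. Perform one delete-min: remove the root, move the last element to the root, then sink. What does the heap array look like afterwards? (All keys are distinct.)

[-46, -43, -17, -20, -35, 1, -2, 4, -16, 47, -9, 39, 19, 15]

remove root -50; move last element 15 to root → [15, -43, -46, -20, -35, 1, -17, 4, -16, 47, -9, 39, 19, -2]
15 vs smaller child -46 at index 2, swap → [-46, -43, 15, -20, -35, 1, -17, 4, -16, 47, -9, 39, 19, -2]
15 vs smaller child -17 at index 6, swap → [-46, -43, -17, -20, -35, 1, 15, 4, -16, 47, -9, 39, 19, -2]
15 vs only child -2 at index 13, swap → [-46, -43, -17, -20, -35, 1, -2, 4, -16, 47, -9, 39, 19, 15]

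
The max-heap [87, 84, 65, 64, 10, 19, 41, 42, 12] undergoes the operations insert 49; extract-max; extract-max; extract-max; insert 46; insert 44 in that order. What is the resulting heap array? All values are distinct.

[64, 49, 41, 46, 10, 19, 12, 42, 44]

insert 49:
  append 49 at index 9 → [87, 84, 65, 64, 10, 19, 41, 42, 12, 49]
  49 > parent 10 at index 4, swap → [87, 84, 65, 64, 49, 19, 41, 42, 12, 10]
extract-max → returns 87:
  remove root 87; move last element 10 to root → [10, 84, 65, 64, 49, 19, 41, 42, 12]
  10 vs larger child 84 at index 1, swap → [84, 10, 65, 64, 49, 19, 41, 42, 12]
  10 vs larger child 64 at index 3, swap → [84, 64, 65, 10, 49, 19, 41, 42, 12]
  10 vs larger child 42 at index 7, swap → [84, 64, 65, 42, 49, 19, 41, 10, 12]
extract-max → returns 84:
  remove root 84; move last element 12 to root → [12, 64, 65, 42, 49, 19, 41, 10]
  12 vs larger child 65 at index 2, swap → [65, 64, 12, 42, 49, 19, 41, 10]
  12 vs larger child 41 at index 6, swap → [65, 64, 41, 42, 49, 19, 12, 10]
extract-max → returns 65:
  remove root 65; move last element 10 to root → [10, 64, 41, 42, 49, 19, 12]
  10 vs larger child 64 at index 1, swap → [64, 10, 41, 42, 49, 19, 12]
  10 vs larger child 49 at index 4, swap → [64, 49, 41, 42, 10, 19, 12]
insert 46:
  append 46 at index 7 → [64, 49, 41, 42, 10, 19, 12, 46]
  46 > parent 42 at index 3, swap → [64, 49, 41, 46, 10, 19, 12, 42]
insert 44:
  append 44 at index 8 → [64, 49, 41, 46, 10, 19, 12, 42, 44] (no swap needed)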